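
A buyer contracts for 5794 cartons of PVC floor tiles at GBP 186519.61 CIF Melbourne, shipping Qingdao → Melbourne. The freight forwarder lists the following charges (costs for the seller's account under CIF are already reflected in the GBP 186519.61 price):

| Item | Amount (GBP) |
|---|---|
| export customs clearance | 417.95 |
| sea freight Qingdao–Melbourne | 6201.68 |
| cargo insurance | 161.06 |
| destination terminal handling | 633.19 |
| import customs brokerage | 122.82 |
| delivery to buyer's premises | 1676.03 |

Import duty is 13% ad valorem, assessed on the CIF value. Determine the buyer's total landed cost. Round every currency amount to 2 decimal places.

Total landed cost: GBP 213199.20

CIF: the seller pays costs through ocean freight and marine insurance to the destination port.
Already in the invoice (seller's account under CIF): export clearance, freight, insurance — exclude.
The CIF price already equals the CIF value: 186519.61
Import duty = 186519.61 × 13% = 24247.55
Buyer bears: destination terminal 633.19 + brokerage 122.82 + delivery 1676.03 + duty 24247.55 = 26679.59
Landed cost = invoice 186519.61 + 26679.59 = 213199.20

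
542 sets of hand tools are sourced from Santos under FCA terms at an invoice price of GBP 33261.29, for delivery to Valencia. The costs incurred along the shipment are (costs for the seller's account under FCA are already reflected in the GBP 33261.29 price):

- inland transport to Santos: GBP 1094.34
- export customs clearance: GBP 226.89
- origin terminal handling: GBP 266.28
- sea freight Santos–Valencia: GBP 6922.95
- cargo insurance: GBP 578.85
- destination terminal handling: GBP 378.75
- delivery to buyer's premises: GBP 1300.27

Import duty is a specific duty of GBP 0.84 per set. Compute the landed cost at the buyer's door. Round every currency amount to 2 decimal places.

Total landed cost: GBP 43163.67

FCA: the seller delivers export-cleared goods to the carrier; the buyer bears costs from that point.
Already in the invoice (seller's account under FCA): inland to port, export clearance — exclude.
CIF value = FCA price + origin terminal + freight + insurance = 33261.29 + 266.28 + 6922.95 + 578.85 = 41029.37
Import duty = 542 × 0.84 = 455.28
Buyer bears: origin terminal 266.28 + freight 6922.95 + insurance 578.85 + destination terminal 378.75 + delivery 1300.27 + duty 455.28 = 9902.38
Landed cost = invoice 33261.29 + 9902.38 = 43163.67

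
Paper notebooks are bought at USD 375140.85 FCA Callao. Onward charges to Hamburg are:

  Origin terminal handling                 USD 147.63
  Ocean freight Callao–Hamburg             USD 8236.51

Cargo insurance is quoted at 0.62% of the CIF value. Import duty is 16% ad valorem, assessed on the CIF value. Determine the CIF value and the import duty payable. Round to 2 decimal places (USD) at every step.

CIF value: USD 385917.68; import duty: USD 61746.83

Let C be the CIF value. C = FCA price + pre-shipment costs + freight + 0.62% × C
C − 0.62% × C = 375140.85 + 147.63 + 8236.51
0.9938 × C = 383524.99
C = 383524.99 / 0.9938 = 385917.68
Insurance premium = 0.62% × 385917.68 = 2392.69
Import duty = 385917.68 × 16% = 61746.83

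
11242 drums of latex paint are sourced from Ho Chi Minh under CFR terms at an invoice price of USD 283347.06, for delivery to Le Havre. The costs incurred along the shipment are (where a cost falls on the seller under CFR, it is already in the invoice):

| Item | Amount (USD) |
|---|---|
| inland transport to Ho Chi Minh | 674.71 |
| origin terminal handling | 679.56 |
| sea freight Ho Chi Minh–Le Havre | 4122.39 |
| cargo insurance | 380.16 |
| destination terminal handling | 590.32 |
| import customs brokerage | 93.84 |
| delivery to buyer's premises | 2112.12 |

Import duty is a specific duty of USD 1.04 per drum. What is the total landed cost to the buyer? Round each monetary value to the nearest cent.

CFR: the seller pays costs through ocean freight to the destination port, but not insurance.
Already in the invoice (seller's account under CFR): inland to port, origin terminal, freight — exclude.
CIF value = CFR price + insurance = 283347.06 + 380.16 = 283727.22
Import duty = 11242 × 1.04 = 11691.68
Buyer bears: insurance 380.16 + destination terminal 590.32 + brokerage 93.84 + delivery 2112.12 + duty 11691.68 = 14868.12
Landed cost = invoice 283347.06 + 14868.12 = 298215.18

Total landed cost: USD 298215.18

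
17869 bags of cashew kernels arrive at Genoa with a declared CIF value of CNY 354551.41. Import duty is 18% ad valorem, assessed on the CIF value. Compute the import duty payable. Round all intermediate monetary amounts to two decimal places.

Import duty: CNY 63819.25

Import duty = 354551.41 × 18% = 63819.25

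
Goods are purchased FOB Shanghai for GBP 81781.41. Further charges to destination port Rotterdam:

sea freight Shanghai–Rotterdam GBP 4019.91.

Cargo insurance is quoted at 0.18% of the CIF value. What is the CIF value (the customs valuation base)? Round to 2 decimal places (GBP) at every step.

CIF value: GBP 85956.04

Let C be the CIF value. C = FOB price + freight + 0.18% × C
C − 0.18% × C = 81781.41 + 4019.91
0.9982 × C = 85801.32
C = 85801.32 / 0.9982 = 85956.04
Insurance premium = 0.18% × 85956.04 = 154.72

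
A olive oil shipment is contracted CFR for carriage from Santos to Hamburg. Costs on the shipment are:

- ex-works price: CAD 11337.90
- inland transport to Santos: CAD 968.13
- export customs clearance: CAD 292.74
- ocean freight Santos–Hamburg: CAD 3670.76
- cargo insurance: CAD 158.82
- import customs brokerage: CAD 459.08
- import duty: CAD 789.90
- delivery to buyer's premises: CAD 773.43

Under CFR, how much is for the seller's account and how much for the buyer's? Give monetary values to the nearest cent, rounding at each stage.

CFR: the seller pays costs through ocean freight to the destination port, but not insurance.
Seller's account: goods 11337.90 + inland to port 968.13 + export clearance 292.74 + freight 3670.76 = 16269.53
Buyer's account: insurance 158.82 + brokerage 459.08 + duty 789.90 + delivery 773.43 = 2181.23

Seller: CAD 16269.53; buyer: CAD 2181.23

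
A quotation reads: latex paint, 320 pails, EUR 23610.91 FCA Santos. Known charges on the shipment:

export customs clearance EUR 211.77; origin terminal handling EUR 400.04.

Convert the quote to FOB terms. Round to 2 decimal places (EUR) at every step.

Not relevant to the conversion: export clearance — on the seller under both FCA and FOB; already in the FCA price and stays in the FOB price.
From FCA to FOB, the seller additionally bears: origin terminal.
FOB price = 23610.91 + 400.04 = 24010.95

FOB price: EUR 24010.95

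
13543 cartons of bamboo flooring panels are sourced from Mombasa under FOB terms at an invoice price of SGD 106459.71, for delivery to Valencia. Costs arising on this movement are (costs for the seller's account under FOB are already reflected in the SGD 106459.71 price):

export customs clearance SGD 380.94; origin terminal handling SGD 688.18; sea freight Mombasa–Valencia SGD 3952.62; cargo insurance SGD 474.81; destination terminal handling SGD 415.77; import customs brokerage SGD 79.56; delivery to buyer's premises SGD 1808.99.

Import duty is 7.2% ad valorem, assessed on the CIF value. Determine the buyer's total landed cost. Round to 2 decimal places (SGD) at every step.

FOB: the seller bears costs until goods are on board at the origin port; the buyer bears freight, insurance and all costs thereafter.
Already in the invoice (seller's account under FOB): export clearance, origin terminal — exclude.
CIF value = FOB price + freight + insurance = 106459.71 + 3952.62 + 474.81 = 110887.14
Import duty = 110887.14 × 7.2% = 7983.87
Buyer bears: freight 3952.62 + insurance 474.81 + destination terminal 415.77 + brokerage 79.56 + delivery 1808.99 + duty 7983.87 = 14715.62
Landed cost = invoice 106459.71 + 14715.62 = 121175.33

Total landed cost: SGD 121175.33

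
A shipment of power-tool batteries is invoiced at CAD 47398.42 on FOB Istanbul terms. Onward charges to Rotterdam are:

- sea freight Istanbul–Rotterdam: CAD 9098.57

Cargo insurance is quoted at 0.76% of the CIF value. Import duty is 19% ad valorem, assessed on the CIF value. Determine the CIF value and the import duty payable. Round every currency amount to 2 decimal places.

CIF value: CAD 56929.66; import duty: CAD 10816.64

Let C be the CIF value. C = FOB price + freight + 0.76% × C
C − 0.76% × C = 47398.42 + 9098.57
0.9924 × C = 56496.99
C = 56496.99 / 0.9924 = 56929.66
Insurance premium = 0.76% × 56929.66 = 432.67
Import duty = 56929.66 × 19% = 10816.64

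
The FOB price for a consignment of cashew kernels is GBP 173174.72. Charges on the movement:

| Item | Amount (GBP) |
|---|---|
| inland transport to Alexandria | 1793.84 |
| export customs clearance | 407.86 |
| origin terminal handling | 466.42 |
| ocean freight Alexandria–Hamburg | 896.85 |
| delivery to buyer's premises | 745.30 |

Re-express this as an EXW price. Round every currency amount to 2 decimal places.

Not relevant to the conversion: freight, delivery — on the buyer under both terms; not part of either seller's price.
From FOB to EXW, the seller no longer bears: inland to port, export clearance, origin terminal.
EXW price = 173174.72 − 1793.84 − 407.86 − 466.42 = 170506.60

EXW price: GBP 170506.60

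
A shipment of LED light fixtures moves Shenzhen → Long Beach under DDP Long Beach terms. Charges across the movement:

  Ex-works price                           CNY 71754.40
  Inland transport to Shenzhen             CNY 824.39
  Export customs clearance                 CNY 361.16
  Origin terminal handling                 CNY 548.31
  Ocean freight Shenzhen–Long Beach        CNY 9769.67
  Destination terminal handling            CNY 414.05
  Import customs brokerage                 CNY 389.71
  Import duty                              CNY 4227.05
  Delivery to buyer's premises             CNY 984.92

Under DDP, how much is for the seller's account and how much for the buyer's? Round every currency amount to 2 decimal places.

Seller: CNY 89273.66; buyer: CNY 0.00

DDP: the seller bears all costs including import duty.
Seller's account: goods 71754.40 + inland to port 824.39 + export clearance 361.16 + origin terminal 548.31 + freight 9769.67 + destination terminal 414.05 + brokerage 389.71 + duty 4227.05 + delivery 984.92 = 89273.66
Buyer's account: 0.00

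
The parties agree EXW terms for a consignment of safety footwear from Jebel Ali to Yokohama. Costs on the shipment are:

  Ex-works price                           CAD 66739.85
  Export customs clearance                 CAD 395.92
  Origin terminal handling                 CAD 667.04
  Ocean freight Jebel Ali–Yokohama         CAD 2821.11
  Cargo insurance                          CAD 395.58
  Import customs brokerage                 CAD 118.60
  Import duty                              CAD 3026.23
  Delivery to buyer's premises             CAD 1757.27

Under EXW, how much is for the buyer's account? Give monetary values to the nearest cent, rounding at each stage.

EXW: the seller makes goods available at their premises; the buyer bears all onward costs.
Seller's account: goods 66739.85 = 66739.85
Buyer's account: export clearance 395.92 + origin terminal 667.04 + freight 2821.11 + insurance 395.58 + brokerage 118.60 + duty 3026.23 + delivery 1757.27 = 9181.75

Buyer's account: CAD 9181.75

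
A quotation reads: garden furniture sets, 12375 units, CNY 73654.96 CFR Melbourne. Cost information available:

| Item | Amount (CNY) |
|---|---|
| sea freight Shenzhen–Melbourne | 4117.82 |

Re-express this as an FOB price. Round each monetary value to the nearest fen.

From CFR to FOB, the seller no longer bears: freight.
FOB price = 73654.96 − 4117.82 = 69537.14

FOB price: CNY 69537.14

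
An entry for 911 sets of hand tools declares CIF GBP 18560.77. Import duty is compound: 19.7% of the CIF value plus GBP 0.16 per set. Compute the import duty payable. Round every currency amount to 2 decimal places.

Ad valorem component: 18560.77 × 19.7% = 3656.47
Specific component: 911 × 0.16 = 145.76
Import duty = 3656.47 + 145.76 = 3802.23

Import duty: GBP 3802.23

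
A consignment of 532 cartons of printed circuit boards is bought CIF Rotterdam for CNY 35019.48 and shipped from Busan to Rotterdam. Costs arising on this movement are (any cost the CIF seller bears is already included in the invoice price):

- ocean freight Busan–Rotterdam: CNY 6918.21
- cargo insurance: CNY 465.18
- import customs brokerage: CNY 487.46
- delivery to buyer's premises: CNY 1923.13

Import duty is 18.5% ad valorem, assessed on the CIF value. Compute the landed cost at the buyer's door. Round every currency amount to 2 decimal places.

CIF: the seller pays costs through ocean freight and marine insurance to the destination port.
Already in the invoice (seller's account under CIF): freight, insurance — exclude.
The CIF price already equals the CIF value: 35019.48
Import duty = 35019.48 × 18.5% = 6478.60
Buyer bears: brokerage 487.46 + delivery 1923.13 + duty 6478.60 = 8889.19
Landed cost = invoice 35019.48 + 8889.19 = 43908.67

Total landed cost: CNY 43908.67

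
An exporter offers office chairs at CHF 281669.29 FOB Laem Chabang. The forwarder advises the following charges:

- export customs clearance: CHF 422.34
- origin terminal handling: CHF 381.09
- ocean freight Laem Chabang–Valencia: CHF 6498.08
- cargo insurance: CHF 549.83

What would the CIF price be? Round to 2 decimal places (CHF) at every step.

CIF price: CHF 288717.20

Not relevant to the conversion: export clearance, origin terminal — on the seller under both FOB and CIF; already in the FOB price and stays in the CIF price.
From FOB to CIF, the seller additionally bears: freight, insurance.
CIF price = 281669.29 + 6498.08 + 549.83 = 288717.20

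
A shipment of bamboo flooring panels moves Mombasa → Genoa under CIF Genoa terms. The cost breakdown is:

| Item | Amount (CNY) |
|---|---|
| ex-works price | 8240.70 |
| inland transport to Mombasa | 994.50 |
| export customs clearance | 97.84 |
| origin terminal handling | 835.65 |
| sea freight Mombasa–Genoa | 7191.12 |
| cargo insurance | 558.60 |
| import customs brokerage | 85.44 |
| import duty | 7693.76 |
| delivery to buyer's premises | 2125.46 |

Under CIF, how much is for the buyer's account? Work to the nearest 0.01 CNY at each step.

CIF: the seller pays costs through ocean freight and marine insurance to the destination port.
Seller's account: goods 8240.70 + inland to port 994.50 + export clearance 97.84 + origin terminal 835.65 + freight 7191.12 + insurance 558.60 = 17918.41
Buyer's account: brokerage 85.44 + duty 7693.76 + delivery 2125.46 = 9904.66

Buyer's account: CNY 9904.66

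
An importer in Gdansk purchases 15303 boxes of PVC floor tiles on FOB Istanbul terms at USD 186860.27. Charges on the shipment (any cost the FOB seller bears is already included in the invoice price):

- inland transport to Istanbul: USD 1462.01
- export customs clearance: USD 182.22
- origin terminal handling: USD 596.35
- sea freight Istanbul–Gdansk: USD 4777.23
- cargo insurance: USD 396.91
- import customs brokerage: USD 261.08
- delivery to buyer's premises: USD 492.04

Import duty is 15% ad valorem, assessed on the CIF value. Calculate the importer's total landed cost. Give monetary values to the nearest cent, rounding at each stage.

Total landed cost: USD 221592.69

FOB: the seller bears costs until goods are on board at the origin port; the buyer bears freight, insurance and all costs thereafter.
Already in the invoice (seller's account under FOB): inland to port, export clearance, origin terminal — exclude.
CIF value = FOB price + freight + insurance = 186860.27 + 4777.23 + 396.91 = 192034.41
Import duty = 192034.41 × 15% = 28805.16
Buyer bears: freight 4777.23 + insurance 396.91 + brokerage 261.08 + delivery 492.04 + duty 28805.16 = 34732.42
Landed cost = invoice 186860.27 + 34732.42 = 221592.69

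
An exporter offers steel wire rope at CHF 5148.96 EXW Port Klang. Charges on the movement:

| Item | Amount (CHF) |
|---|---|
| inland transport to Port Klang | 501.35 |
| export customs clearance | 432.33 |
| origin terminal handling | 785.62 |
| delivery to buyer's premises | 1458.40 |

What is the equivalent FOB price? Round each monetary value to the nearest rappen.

FOB price: CHF 6868.26

Not relevant to the conversion: delivery — on the buyer under both terms; not part of either seller's price.
From EXW to FOB, the seller additionally bears: inland to port, export clearance, origin terminal.
FOB price = 5148.96 + 501.35 + 432.33 + 785.62 = 6868.26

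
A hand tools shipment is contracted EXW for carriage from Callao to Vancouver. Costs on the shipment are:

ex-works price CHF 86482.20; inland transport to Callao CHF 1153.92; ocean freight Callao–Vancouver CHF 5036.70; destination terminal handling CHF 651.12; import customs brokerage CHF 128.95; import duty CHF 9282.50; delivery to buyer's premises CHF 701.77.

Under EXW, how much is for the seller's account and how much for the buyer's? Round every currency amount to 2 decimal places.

EXW: the seller makes goods available at their premises; the buyer bears all onward costs.
Seller's account: goods 86482.20 = 86482.20
Buyer's account: inland to port 1153.92 + freight 5036.70 + destination terminal 651.12 + brokerage 128.95 + duty 9282.50 + delivery 701.77 = 16954.96

Seller: CHF 86482.20; buyer: CHF 16954.96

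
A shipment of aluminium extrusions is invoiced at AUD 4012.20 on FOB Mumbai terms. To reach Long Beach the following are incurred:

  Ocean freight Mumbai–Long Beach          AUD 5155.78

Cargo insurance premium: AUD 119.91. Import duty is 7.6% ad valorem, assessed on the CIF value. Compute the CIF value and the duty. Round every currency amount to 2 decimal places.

CIF value: AUD 9287.89; import duty: AUD 705.88

CIF = FOB price + freight + insurance
CIF = 4012.20 + 5155.78 + 119.91 = 9287.89
Import duty = 9287.89 × 7.6% = 705.88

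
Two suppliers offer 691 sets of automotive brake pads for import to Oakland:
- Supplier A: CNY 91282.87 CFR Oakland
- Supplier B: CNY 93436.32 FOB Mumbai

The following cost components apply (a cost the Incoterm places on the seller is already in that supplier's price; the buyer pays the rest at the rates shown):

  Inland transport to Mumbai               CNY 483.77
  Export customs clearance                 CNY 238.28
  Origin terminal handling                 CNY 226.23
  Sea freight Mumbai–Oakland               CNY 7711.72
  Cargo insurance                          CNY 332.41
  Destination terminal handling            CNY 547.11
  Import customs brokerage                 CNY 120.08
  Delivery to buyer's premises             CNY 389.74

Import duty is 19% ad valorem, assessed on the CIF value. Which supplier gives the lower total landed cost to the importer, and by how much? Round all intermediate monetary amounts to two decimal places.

Supplier A is cheaper by CNY 11739.56

Supplier A (CFR):
CIF value = CFR price + insurance = 91282.87 + 332.41 = 91615.28
Import duty = 91615.28 × 19% = 17406.90
Buyer bears (A): 332.41 + 547.11 + 120.08 + 389.74 = 1389.34
Landed cost (A) = invoice 91282.87 + 1389.34 + duty 17406.90 = 110079.11
Supplier B (FOB):
CIF value = FOB price + freight + insurance = 93436.32 + 7711.72 + 332.41 = 101480.45
Import duty = 101480.45 × 19% = 19281.29
Buyer bears (B): 7711.72 + 332.41 + 547.11 + 120.08 + 389.74 = 9101.06
Landed cost (B) = invoice 93436.32 + 9101.06 + duty 19281.29 = 121818.67
Difference = |110079.11 − 121818.67| = 11739.56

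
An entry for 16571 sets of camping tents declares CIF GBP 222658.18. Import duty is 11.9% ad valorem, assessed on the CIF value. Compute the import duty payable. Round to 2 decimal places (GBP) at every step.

Import duty: GBP 26496.32

Import duty = 222658.18 × 11.9% = 26496.32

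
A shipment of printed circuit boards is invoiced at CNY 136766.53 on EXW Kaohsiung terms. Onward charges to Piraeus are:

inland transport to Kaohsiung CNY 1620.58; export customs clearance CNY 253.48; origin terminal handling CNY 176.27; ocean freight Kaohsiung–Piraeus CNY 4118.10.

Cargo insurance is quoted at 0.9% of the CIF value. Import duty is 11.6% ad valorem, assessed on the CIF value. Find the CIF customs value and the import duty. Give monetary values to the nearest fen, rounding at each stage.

Let C be the CIF value. C = EXW price + pre-shipment costs + freight + 0.9% × C
C − 0.9% × C = 136766.53 + 1620.58 + 253.48 + 176.27 + 4118.10
0.991 × C = 142934.96
C = 142934.96 / 0.991 = 144233.06
Insurance premium = 0.9% × 144233.06 = 1298.10
Import duty = 144233.06 × 11.6% = 16731.03

CIF value: CNY 144233.06; import duty: CNY 16731.03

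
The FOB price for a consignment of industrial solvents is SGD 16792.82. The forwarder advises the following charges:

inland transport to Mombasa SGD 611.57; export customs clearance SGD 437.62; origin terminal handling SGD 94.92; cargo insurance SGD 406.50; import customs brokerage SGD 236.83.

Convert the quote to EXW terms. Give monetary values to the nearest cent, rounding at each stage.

Not relevant to the conversion: insurance, brokerage — on the buyer under both terms; not part of either seller's price.
From FOB to EXW, the seller no longer bears: inland to port, export clearance, origin terminal.
EXW price = 16792.82 − 611.57 − 437.62 − 94.92 = 15648.71

EXW price: SGD 15648.71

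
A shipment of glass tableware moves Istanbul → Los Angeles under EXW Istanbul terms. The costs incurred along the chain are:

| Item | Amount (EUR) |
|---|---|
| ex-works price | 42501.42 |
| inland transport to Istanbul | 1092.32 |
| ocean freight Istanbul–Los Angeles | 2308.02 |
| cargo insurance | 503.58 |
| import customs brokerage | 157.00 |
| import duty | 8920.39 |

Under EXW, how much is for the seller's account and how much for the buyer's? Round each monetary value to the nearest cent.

EXW: the seller makes goods available at their premises; the buyer bears all onward costs.
Seller's account: goods 42501.42 = 42501.42
Buyer's account: inland to port 1092.32 + freight 2308.02 + insurance 503.58 + brokerage 157.00 + duty 8920.39 = 12981.31

Seller: EUR 42501.42; buyer: EUR 12981.31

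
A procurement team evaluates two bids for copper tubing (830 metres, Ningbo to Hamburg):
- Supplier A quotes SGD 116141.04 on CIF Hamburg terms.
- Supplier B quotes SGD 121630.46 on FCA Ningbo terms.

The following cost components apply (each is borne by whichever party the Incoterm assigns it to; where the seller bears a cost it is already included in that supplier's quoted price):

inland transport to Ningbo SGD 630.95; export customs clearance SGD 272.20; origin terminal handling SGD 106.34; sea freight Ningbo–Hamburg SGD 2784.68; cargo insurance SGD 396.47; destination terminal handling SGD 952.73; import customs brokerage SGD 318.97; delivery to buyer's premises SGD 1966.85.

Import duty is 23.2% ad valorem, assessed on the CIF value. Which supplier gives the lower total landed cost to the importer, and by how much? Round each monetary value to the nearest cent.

Supplier A (CIF):
The CIF price already equals the CIF value: 116141.04
Import duty = 116141.04 × 23.2% = 26944.72
Buyer bears (A): 952.73 + 318.97 + 1966.85 = 3238.55
Landed cost (A) = invoice 116141.04 + 3238.55 + duty 26944.72 = 146324.31
Supplier B (FCA):
CIF value = FCA price + origin terminal + freight + insurance = 121630.46 + 106.34 + 2784.68 + 396.47 = 124917.95
Import duty = 124917.95 × 23.2% = 28980.96
Buyer bears (B): 106.34 + 2784.68 + 396.47 + 952.73 + 318.97 + 1966.85 = 6526.04
Landed cost (B) = invoice 121630.46 + 6526.04 + duty 28980.96 = 157137.46
Difference = |146324.31 − 157137.46| = 10813.15

Supplier A is cheaper by SGD 10813.15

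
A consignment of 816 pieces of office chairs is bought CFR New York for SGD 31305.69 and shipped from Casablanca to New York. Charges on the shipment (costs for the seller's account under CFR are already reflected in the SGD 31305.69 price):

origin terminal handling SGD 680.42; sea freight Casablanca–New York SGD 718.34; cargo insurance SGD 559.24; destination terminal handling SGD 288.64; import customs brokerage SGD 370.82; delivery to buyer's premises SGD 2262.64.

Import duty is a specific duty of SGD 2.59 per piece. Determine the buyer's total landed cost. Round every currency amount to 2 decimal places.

CFR: the seller pays costs through ocean freight to the destination port, but not insurance.
Already in the invoice (seller's account under CFR): origin terminal, freight — exclude.
CIF value = CFR price + insurance = 31305.69 + 559.24 = 31864.93
Import duty = 816 × 2.59 = 2113.44
Buyer bears: insurance 559.24 + destination terminal 288.64 + brokerage 370.82 + delivery 2262.64 + duty 2113.44 = 5594.78
Landed cost = invoice 31305.69 + 5594.78 = 36900.47

Total landed cost: SGD 36900.47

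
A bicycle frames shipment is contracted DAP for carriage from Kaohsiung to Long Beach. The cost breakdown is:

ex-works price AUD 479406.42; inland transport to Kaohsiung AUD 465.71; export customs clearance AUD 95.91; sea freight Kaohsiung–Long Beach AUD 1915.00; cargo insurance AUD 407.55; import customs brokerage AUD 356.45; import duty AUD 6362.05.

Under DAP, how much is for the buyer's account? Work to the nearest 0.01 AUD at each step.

DAP: the seller bears all costs to the named destination except import duty and clearance.
Seller's account: goods 479406.42 + inland to port 465.71 + export clearance 95.91 + freight 1915.00 + insurance 407.55 = 482290.59
Buyer's account: brokerage 356.45 + duty 6362.05 = 6718.50

Buyer's account: AUD 6718.50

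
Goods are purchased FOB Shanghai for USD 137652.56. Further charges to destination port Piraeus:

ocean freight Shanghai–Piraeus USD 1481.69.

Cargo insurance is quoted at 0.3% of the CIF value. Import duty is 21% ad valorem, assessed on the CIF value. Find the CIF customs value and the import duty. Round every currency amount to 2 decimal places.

CIF value: USD 139552.91; import duty: USD 29306.11

Let C be the CIF value. C = FOB price + freight + 0.3% × C
C − 0.3% × C = 137652.56 + 1481.69
0.997 × C = 139134.25
C = 139134.25 / 0.997 = 139552.91
Insurance premium = 0.3% × 139552.91 = 418.66
Import duty = 139552.91 × 21% = 29306.11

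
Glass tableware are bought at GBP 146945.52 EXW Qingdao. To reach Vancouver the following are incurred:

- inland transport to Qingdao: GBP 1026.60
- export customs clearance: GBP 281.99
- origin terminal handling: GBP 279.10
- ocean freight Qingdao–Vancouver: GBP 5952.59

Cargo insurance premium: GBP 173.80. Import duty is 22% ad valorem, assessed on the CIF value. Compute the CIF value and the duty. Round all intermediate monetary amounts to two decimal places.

CIF = EXW price + pre-shipment costs + freight + insurance
CIF = 146945.52 + 1026.60 + 281.99 + 279.10 + 5952.59 + 173.80 = 154659.60
Import duty = 154659.60 × 22% = 34025.11

CIF value: GBP 154659.60; import duty: GBP 34025.11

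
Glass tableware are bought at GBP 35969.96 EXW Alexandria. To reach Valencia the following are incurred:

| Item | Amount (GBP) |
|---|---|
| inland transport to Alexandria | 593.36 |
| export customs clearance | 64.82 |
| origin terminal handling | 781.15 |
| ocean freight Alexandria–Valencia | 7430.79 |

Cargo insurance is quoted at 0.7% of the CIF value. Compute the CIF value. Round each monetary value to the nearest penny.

CIF value: GBP 45156.17

Let C be the CIF value. C = EXW price + pre-shipment costs + freight + 0.7% × C
C − 0.7% × C = 35969.96 + 593.36 + 64.82 + 781.15 + 7430.79
0.993 × C = 44840.08
C = 44840.08 / 0.993 = 45156.17
Insurance premium = 0.7% × 45156.17 = 316.09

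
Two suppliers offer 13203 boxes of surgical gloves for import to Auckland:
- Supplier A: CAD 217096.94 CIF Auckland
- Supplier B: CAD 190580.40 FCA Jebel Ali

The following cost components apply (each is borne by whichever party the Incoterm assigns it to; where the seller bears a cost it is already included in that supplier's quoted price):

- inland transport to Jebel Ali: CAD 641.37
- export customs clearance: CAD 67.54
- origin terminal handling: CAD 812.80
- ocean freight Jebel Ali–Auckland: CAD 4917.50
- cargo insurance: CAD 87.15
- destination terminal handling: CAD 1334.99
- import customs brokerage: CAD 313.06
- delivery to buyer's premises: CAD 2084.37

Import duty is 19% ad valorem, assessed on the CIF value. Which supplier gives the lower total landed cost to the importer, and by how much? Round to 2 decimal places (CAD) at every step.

Supplier B is cheaper by CAD 24631.92

Supplier A (CIF):
The CIF price already equals the CIF value: 217096.94
Import duty = 217096.94 × 19% = 41248.42
Buyer bears (A): 1334.99 + 313.06 + 2084.37 = 3732.42
Landed cost (A) = invoice 217096.94 + 3732.42 + duty 41248.42 = 262077.78
Supplier B (FCA):
CIF value = FCA price + origin terminal + freight + insurance = 190580.40 + 812.80 + 4917.50 + 87.15 = 196397.85
Import duty = 196397.85 × 19% = 37315.59
Buyer bears (B): 812.80 + 4917.50 + 87.15 + 1334.99 + 313.06 + 2084.37 = 9549.87
Landed cost (B) = invoice 190580.40 + 9549.87 + duty 37315.59 = 237445.86
Difference = |262077.78 − 237445.86| = 24631.92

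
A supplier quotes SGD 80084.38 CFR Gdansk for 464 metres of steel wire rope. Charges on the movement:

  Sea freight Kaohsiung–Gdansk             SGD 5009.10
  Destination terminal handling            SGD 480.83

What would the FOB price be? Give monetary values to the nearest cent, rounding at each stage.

FOB price: SGD 75075.28

Not relevant to the conversion: destination terminal — on the buyer under both terms; not part of either seller's price.
From CFR to FOB, the seller no longer bears: freight.
FOB price = 80084.38 − 5009.10 = 75075.28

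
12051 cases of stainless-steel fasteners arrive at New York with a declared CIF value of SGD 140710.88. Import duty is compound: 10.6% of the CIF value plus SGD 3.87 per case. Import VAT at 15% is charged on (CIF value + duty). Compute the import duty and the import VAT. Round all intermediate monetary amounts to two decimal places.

Ad valorem component: 140710.88 × 10.6% = 14915.35
Specific component: 12051 × 3.87 = 46637.37
Import duty = 14915.35 + 46637.37 = 61552.72
VAT base = CIF + duty = 140710.88 + 61552.72 = 202263.60
Import VAT = 202263.60 × 15% = 30339.54

Import duty: SGD 61552.72; import VAT: SGD 30339.54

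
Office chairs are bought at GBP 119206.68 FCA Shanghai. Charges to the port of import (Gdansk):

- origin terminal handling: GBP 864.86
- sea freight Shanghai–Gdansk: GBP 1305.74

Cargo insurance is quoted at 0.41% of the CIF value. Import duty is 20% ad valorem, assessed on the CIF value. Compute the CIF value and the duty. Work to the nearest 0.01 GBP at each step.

Let C be the CIF value. C = FCA price + pre-shipment costs + freight + 0.41% × C
C − 0.41% × C = 119206.68 + 864.86 + 1305.74
0.9959 × C = 121377.28
C = 121377.28 / 0.9959 = 121876.98
Insurance premium = 0.41% × 121876.98 = 499.70
Import duty = 121876.98 × 20% = 24375.40

CIF value: GBP 121876.98; import duty: GBP 24375.40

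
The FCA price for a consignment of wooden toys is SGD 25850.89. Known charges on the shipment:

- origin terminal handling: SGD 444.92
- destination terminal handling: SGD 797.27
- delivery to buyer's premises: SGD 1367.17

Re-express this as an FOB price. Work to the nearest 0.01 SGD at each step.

FOB price: SGD 26295.81

Not relevant to the conversion: delivery, destination terminal — on the buyer under both terms; not part of either seller's price.
From FCA to FOB, the seller additionally bears: origin terminal.
FOB price = 25850.89 + 444.92 = 26295.81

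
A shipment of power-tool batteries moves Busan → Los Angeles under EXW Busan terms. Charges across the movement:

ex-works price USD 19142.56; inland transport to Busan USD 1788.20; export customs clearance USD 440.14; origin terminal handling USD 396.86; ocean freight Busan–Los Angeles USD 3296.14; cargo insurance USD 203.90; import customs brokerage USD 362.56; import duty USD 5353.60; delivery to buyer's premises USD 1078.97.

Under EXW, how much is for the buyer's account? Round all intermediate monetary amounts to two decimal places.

Buyer's account: USD 12920.37

EXW: the seller makes goods available at their premises; the buyer bears all onward costs.
Seller's account: goods 19142.56 = 19142.56
Buyer's account: inland to port 1788.20 + export clearance 440.14 + origin terminal 396.86 + freight 3296.14 + insurance 203.90 + brokerage 362.56 + duty 5353.60 + delivery 1078.97 = 12920.37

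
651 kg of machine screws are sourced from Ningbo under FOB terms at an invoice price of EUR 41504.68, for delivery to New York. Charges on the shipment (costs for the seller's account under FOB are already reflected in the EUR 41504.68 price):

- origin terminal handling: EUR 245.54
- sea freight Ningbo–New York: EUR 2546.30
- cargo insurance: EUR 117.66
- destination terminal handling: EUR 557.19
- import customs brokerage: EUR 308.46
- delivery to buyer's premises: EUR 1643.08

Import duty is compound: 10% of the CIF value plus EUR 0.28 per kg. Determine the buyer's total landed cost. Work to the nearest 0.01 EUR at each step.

FOB: the seller bears costs until goods are on board at the origin port; the buyer bears freight, insurance and all costs thereafter.
Already in the invoice (seller's account under FOB): origin terminal — exclude.
CIF value = FOB price + freight + insurance = 41504.68 + 2546.30 + 117.66 = 44168.64
Ad valorem component: 44168.64 × 10% = 4416.86
Specific component: 651 × 0.28 = 182.28
Import duty = 4416.86 + 182.28 = 4599.14
Buyer bears: freight 2546.30 + insurance 117.66 + destination terminal 557.19 + brokerage 308.46 + delivery 1643.08 + duty 4599.14 = 9771.83
Landed cost = invoice 41504.68 + 9771.83 = 51276.51

Total landed cost: EUR 51276.51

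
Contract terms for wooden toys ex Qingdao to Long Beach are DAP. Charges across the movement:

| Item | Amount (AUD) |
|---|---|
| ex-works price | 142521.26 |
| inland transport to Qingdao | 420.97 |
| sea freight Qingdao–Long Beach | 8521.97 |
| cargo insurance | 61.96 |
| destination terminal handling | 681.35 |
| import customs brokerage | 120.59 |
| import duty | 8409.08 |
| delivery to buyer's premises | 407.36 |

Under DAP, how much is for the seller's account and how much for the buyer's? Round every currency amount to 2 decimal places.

DAP: the seller bears all costs to the named destination except import duty and clearance.
Seller's account: goods 142521.26 + inland to port 420.97 + freight 8521.97 + insurance 61.96 + destination terminal 681.35 + delivery 407.36 = 152614.87
Buyer's account: brokerage 120.59 + duty 8409.08 = 8529.67

Seller: AUD 152614.87; buyer: AUD 8529.67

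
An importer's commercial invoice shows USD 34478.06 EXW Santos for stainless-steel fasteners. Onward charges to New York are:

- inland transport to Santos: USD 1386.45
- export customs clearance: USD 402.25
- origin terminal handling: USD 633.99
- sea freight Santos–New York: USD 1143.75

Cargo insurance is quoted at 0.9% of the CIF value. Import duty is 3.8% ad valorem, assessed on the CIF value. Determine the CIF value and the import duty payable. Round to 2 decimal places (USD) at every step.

Let C be the CIF value. C = EXW price + pre-shipment costs + freight + 0.9% × C
C − 0.9% × C = 34478.06 + 1386.45 + 402.25 + 633.99 + 1143.75
0.991 × C = 38044.50
C = 38044.50 / 0.991 = 38390.01
Insurance premium = 0.9% × 38390.01 = 345.51
Import duty = 38390.01 × 3.8% = 1458.82

CIF value: USD 38390.01; import duty: USD 1458.82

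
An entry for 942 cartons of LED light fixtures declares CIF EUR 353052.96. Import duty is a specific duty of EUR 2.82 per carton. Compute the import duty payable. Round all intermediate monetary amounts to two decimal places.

Import duty: EUR 2656.44

Import duty = 942 × 2.82 = 2656.44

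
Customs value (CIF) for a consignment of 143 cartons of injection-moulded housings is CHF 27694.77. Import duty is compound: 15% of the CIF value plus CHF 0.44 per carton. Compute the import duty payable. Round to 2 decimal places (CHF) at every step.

Ad valorem component: 27694.77 × 15% = 4154.22
Specific component: 143 × 0.44 = 62.92
Import duty = 4154.22 + 62.92 = 4217.14

Import duty: CHF 4217.14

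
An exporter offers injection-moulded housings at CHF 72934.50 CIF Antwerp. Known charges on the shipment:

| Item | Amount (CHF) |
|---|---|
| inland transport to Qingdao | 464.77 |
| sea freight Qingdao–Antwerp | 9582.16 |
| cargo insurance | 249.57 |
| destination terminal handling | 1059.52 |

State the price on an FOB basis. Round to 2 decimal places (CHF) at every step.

Not relevant to the conversion: inland to port — on the seller under both CIF and FOB; already in the CIF price and stays in the FOB price. destination terminal — on the buyer under both terms; not part of either seller's price.
From CIF to FOB, the seller no longer bears: freight, insurance.
FOB price = 72934.50 − 9582.16 − 249.57 = 63102.77

FOB price: CHF 63102.77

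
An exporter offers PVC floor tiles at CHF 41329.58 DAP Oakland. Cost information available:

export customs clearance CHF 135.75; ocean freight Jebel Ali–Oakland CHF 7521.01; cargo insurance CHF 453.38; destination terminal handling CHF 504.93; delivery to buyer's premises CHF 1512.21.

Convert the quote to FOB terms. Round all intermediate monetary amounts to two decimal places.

FOB price: CHF 31338.05

Not relevant to the conversion: export clearance — on the seller under both DAP and FOB; already in the DAP price and stays in the FOB price.
From DAP to FOB, the seller no longer bears: freight, insurance, destination terminal, delivery.
FOB price = 41329.58 − 7521.01 − 453.38 − 504.93 − 1512.21 = 31338.05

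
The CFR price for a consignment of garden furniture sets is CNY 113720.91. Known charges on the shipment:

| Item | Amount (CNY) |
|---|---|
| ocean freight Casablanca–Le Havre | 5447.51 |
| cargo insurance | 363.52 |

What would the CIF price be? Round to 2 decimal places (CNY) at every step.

CIF price: CNY 114084.43

Not relevant to the conversion: freight — on the seller under both CFR and CIF; already in the CFR price and stays in the CIF price.
From CFR to CIF, the seller additionally bears: insurance.
CIF price = 113720.91 + 363.52 = 114084.43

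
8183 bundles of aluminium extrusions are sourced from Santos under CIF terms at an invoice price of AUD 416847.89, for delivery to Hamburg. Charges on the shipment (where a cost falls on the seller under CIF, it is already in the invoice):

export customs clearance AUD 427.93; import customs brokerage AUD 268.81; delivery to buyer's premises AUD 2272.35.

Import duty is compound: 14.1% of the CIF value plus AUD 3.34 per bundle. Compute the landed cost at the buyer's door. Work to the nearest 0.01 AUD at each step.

Total landed cost: AUD 505495.82

CIF: the seller pays costs through ocean freight and marine insurance to the destination port.
Already in the invoice (seller's account under CIF): export clearance — exclude.
The CIF price already equals the CIF value: 416847.89
Ad valorem component: 416847.89 × 14.1% = 58775.55
Specific component: 8183 × 3.34 = 27331.22
Import duty = 58775.55 + 27331.22 = 86106.77
Buyer bears: brokerage 268.81 + delivery 2272.35 + duty 86106.77 = 88647.93
Landed cost = invoice 416847.89 + 88647.93 = 505495.82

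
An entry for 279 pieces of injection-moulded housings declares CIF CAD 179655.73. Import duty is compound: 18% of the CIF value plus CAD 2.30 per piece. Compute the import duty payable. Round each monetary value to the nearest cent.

Import duty: CAD 32979.73

Ad valorem component: 179655.73 × 18% = 32338.03
Specific component: 279 × 2.30 = 641.70
Import duty = 32338.03 + 641.70 = 32979.73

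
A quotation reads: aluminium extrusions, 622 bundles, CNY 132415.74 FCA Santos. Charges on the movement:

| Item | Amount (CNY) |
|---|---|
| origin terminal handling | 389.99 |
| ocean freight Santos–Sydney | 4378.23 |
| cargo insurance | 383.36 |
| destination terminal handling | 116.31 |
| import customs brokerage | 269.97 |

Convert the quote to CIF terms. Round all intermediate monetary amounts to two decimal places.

CIF price: CNY 137567.32

Not relevant to the conversion: destination terminal, brokerage — on the buyer under both terms; not part of either seller's price.
From FCA to CIF, the seller additionally bears: origin terminal, freight, insurance.
CIF price = 132415.74 + 389.99 + 4378.23 + 383.36 = 137567.32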